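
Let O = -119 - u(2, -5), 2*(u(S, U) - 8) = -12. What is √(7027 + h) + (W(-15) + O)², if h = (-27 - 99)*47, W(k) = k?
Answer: 18496 + √1105 ≈ 18529.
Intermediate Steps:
u(S, U) = 2 (u(S, U) = 8 + (½)*(-12) = 8 - 6 = 2)
O = -121 (O = -119 - 1*2 = -119 - 2 = -121)
h = -5922 (h = -126*47 = -5922)
√(7027 + h) + (W(-15) + O)² = √(7027 - 5922) + (-15 - 121)² = √1105 + (-136)² = √1105 + 18496 = 18496 + √1105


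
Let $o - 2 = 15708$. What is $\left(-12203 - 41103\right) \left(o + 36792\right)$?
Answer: $-2798671612$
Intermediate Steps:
$o = 15710$ ($o = 2 + 15708 = 15710$)
$\left(-12203 - 41103\right) \left(o + 36792\right) = \left(-12203 - 41103\right) \left(15710 + 36792\right) = \left(-53306\right) 52502 = -2798671612$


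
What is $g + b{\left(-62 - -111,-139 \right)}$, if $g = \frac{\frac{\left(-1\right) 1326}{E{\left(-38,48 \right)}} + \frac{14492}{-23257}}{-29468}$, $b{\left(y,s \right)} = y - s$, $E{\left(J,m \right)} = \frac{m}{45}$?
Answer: $\frac{1030978669905}{5482698208} \approx 188.04$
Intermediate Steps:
$E{\left(J,m \right)} = \frac{m}{45}$ ($E{\left(J,m \right)} = m \frac{1}{45} = \frac{m}{45}$)
$g = \frac{231406801}{5482698208}$ ($g = \frac{\frac{\left(-1\right) 1326}{\frac{1}{45} \cdot 48} + \frac{14492}{-23257}}{-29468} = \left(- \frac{1326}{\frac{16}{15}} + 14492 \left(- \frac{1}{23257}\right)\right) \left(- \frac{1}{29468}\right) = \left(\left(-1326\right) \frac{15}{16} - \frac{14492}{23257}\right) \left(- \frac{1}{29468}\right) = \left(- \frac{9945}{8} - \frac{14492}{23257}\right) \left(- \frac{1}{29468}\right) = \left(- \frac{231406801}{186056}\right) \left(- \frac{1}{29468}\right) = \frac{231406801}{5482698208} \approx 0.042207$)
$g + b{\left(-62 - -111,-139 \right)} = \frac{231406801}{5482698208} - -188 = \frac{231406801}{5482698208} + \left(\left(-62 + 111\right) + 139\right) = \frac{231406801}{5482698208} + \left(49 + 139\right) = \frac{231406801}{5482698208} + 188 = \frac{1030978669905}{5482698208}$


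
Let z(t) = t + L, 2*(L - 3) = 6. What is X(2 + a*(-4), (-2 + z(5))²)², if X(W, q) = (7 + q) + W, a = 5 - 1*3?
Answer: 6724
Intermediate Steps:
a = 2 (a = 5 - 3 = 2)
L = 6 (L = 3 + (½)*6 = 3 + 3 = 6)
z(t) = 6 + t (z(t) = t + 6 = 6 + t)
X(W, q) = 7 + W + q
X(2 + a*(-4), (-2 + z(5))²)² = (7 + (2 + 2*(-4)) + (-2 + (6 + 5))²)² = (7 + (2 - 8) + (-2 + 11)²)² = (7 - 6 + 9²)² = (7 - 6 + 81)² = 82² = 6724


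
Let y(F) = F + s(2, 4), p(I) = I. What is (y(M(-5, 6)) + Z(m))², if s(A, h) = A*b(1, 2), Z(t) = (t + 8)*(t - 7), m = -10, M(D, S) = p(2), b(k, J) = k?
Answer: 1444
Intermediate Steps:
M(D, S) = 2
Z(t) = (-7 + t)*(8 + t) (Z(t) = (8 + t)*(-7 + t) = (-7 + t)*(8 + t))
s(A, h) = A (s(A, h) = A*1 = A)
y(F) = 2 + F (y(F) = F + 2 = 2 + F)
(y(M(-5, 6)) + Z(m))² = ((2 + 2) + (-56 - 10 + (-10)²))² = (4 + (-56 - 10 + 100))² = (4 + 34)² = 38² = 1444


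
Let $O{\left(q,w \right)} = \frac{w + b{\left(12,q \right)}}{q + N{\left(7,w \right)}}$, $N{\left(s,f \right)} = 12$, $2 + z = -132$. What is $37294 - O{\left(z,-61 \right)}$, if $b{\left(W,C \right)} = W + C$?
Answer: $\frac{74585}{2} \approx 37293.0$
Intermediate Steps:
$z = -134$ ($z = -2 - 132 = -134$)
$b{\left(W,C \right)} = C + W$
$O{\left(q,w \right)} = \frac{12 + q + w}{12 + q}$ ($O{\left(q,w \right)} = \frac{w + \left(q + 12\right)}{q + 12} = \frac{w + \left(12 + q\right)}{12 + q} = \frac{12 + q + w}{12 + q}$)
$37294 - O{\left(z,-61 \right)} = 37294 - \frac{12 - 134 - 61}{12 - 134} = 37294 - \frac{1}{-122} \left(-183\right) = 37294 - \left(- \frac{1}{122}\right) \left(-183\right) = 37294 - \frac{3}{2} = \frac{74585}{2}$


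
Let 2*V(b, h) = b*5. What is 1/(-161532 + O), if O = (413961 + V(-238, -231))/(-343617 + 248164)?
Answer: -95453/15419127362 ≈ -6.1906e-6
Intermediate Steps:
V(b, h) = 5*b/2 (V(b, h) = (b*5)/2 = (5*b)/2 = 5*b/2)
O = -413366/95453 (O = (413961 + (5/2)*(-238))/(-343617 + 248164) = (413961 - 595)/(-95453) = 413366*(-1/95453) = -413366/95453 ≈ -4.3306)
1/(-161532 + O) = 1/(-161532 - 413366/95453) = 1/(-15419127362/95453) = -95453/15419127362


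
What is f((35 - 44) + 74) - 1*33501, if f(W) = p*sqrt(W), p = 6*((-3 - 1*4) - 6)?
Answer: -33501 - 78*sqrt(65) ≈ -34130.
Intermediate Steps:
p = -78 (p = 6*((-3 - 4) - 6) = 6*(-7 - 6) = 6*(-13) = -78)
f(W) = -78*sqrt(W)
f((35 - 44) + 74) - 1*33501 = -78*sqrt((35 - 44) + 74) - 1*33501 = -78*sqrt(-9 + 74) - 33501 = -78*sqrt(65) - 33501 = -33501 - 78*sqrt(65)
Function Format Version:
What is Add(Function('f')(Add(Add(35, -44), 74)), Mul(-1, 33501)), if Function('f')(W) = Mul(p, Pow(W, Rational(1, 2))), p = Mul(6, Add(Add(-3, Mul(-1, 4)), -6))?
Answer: Add(-33501, Mul(-78, Pow(65, Rational(1, 2)))) ≈ -34130.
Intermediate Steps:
p = -78 (p = Mul(6, Add(Add(-3, -4), -6)) = Mul(6, Add(-7, -6)) = Mul(6, -13) = -78)
Function('f')(W) = Mul(-78, Pow(W, Rational(1, 2)))
Add(Function('f')(Add(Add(35, -44), 74)), Mul(-1, 33501)) = Add(Mul(-78, Pow(Add(Add(35, -44), 74), Rational(1, 2))), Mul(-1, 33501)) = Add(Mul(-78, Pow(Add(-9, 74), Rational(1, 2))), -33501) = Add(Mul(-78, Pow(65, Rational(1, 2))), -33501) = Add(-33501, Mul(-78, Pow(65, Rational(1, 2))))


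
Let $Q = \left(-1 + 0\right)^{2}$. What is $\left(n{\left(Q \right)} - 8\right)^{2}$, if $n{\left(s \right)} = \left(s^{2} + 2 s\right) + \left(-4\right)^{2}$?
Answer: $121$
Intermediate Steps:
$Q = 1$ ($Q = \left(-1\right)^{2} = 1$)
$n{\left(s \right)} = 16 + s^{2} + 2 s$ ($n{\left(s \right)} = \left(s^{2} + 2 s\right) + 16 = 16 + s^{2} + 2 s$)
$\left(n{\left(Q \right)} - 8\right)^{2} = \left(\left(16 + 1^{2} + 2 \cdot 1\right) - 8\right)^{2} = \left(\left(16 + 1 + 2\right) - 8\right)^{2} = \left(19 - 8\right)^{2} = 11^{2} = 121$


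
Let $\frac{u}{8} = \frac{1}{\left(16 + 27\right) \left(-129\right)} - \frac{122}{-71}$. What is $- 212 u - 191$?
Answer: $- \frac{1222843315}{393837} \approx -3104.9$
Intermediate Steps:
$u = \frac{5413304}{393837}$ ($u = 8 \left(\frac{1}{\left(16 + 27\right) \left(-129\right)} - \frac{122}{-71}\right) = 8 \left(\frac{1}{43} \left(- \frac{1}{129}\right) - - \frac{122}{71}\right) = 8 \left(\frac{1}{43} \left(- \frac{1}{129}\right) + \frac{122}{71}\right) = 8 \left(- \frac{1}{5547} + \frac{122}{71}\right) = 8 \cdot \frac{676663}{393837} = \frac{5413304}{393837} \approx 13.745$)
$- 212 u - 191 = \left(-212\right) \frac{5413304}{393837} - 191 = - \frac{1147620448}{393837} - 191 = - \frac{1222843315}{393837}$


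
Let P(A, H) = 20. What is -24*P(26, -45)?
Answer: -480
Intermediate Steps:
-24*P(26, -45) = -24*20 = -480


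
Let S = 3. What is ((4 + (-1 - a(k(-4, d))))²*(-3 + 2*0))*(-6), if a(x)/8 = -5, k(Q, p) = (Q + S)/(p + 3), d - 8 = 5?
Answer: 33282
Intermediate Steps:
d = 13 (d = 8 + 5 = 13)
k(Q, p) = (3 + Q)/(3 + p) (k(Q, p) = (Q + 3)/(p + 3) = (3 + Q)/(3 + p))
a(x) = -40 (a(x) = 8*(-5) = -40)
((4 + (-1 - a(k(-4, d))))²*(-3 + 2*0))*(-6) = ((4 + (-1 - 1*(-40)))²*(-3 + 2*0))*(-6) = ((4 + (-1 + 40))²*(-3 + 0))*(-6) = ((4 + 39)²*(-3))*(-6) = (43²*(-3))*(-6) = (1849*(-3))*(-6) = -5547*(-6) = 33282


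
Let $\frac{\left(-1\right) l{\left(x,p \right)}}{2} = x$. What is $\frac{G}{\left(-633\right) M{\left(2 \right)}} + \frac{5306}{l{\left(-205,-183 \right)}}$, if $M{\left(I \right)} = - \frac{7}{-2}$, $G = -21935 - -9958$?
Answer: $\frac{2380859}{129765} \approx 18.347$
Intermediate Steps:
$G = -11977$ ($G = -21935 + 9958 = -11977$)
$l{\left(x,p \right)} = - 2 x$
$M{\left(I \right)} = \frac{7}{2}$ ($M{\left(I \right)} = \left(-7\right) \left(- \frac{1}{2}\right) = \frac{7}{2}$)
$\frac{G}{\left(-633\right) M{\left(2 \right)}} + \frac{5306}{l{\left(-205,-183 \right)}} = - \frac{11977}{\left(-633\right) \frac{7}{2}} + \frac{5306}{\left(-2\right) \left(-205\right)} = - \frac{11977}{- \frac{4431}{2}} + \frac{5306}{410} = \left(-11977\right) \left(- \frac{2}{4431}\right) + 5306 \cdot \frac{1}{410} = \frac{3422}{633} + \frac{2653}{205} = \frac{2380859}{129765}$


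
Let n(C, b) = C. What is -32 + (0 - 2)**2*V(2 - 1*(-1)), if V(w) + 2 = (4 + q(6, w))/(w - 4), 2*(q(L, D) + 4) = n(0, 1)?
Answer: -40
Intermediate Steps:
q(L, D) = -4 (q(L, D) = -4 + (1/2)*0 = -4 + 0 = -4)
V(w) = -2 (V(w) = -2 + (4 - 4)/(w - 4) = -2 + 0/(-4 + w) = -2 + 0 = -2)
-32 + (0 - 2)**2*V(2 - 1*(-1)) = -32 + (0 - 2)**2*(-2) = -32 + (-2)**2*(-2) = -32 + 4*(-2) = -32 - 8 = -40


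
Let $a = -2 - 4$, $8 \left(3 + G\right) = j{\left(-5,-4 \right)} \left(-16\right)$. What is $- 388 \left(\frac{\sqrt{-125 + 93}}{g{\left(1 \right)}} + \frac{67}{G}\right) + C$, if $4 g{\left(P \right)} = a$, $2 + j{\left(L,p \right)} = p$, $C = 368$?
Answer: $- \frac{22684}{9} + \frac{3104 i \sqrt{2}}{3} \approx -2520.4 + 1463.2 i$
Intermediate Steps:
$j{\left(L,p \right)} = -2 + p$
$G = 9$ ($G = -3 + \frac{\left(-2 - 4\right) \left(-16\right)}{8} = -3 + \frac{\left(-6\right) \left(-16\right)}{8} = -3 + \frac{1}{8} \cdot 96 = -3 + 12 = 9$)
$a = -6$
$g{\left(P \right)} = - \frac{3}{2}$ ($g{\left(P \right)} = \frac{1}{4} \left(-6\right) = - \frac{3}{2}$)
$- 388 \left(\frac{\sqrt{-125 + 93}}{g{\left(1 \right)}} + \frac{67}{G}\right) + C = - 388 \left(\frac{\sqrt{-125 + 93}}{- \frac{3}{2}} + \frac{67}{9}\right) + 368 = - 388 \left(\sqrt{-32} \left(- \frac{2}{3}\right) + 67 \cdot \frac{1}{9}\right) + 368 = - 388 \left(4 i \sqrt{2} \left(- \frac{2}{3}\right) + \frac{67}{9}\right) + 368 = - 388 \left(- \frac{8 i \sqrt{2}}{3} + \frac{67}{9}\right) + 368 = - 388 \left(\frac{67}{9} - \frac{8 i \sqrt{2}}{3}\right) + 368 = \left(- \frac{25996}{9} + \frac{3104 i \sqrt{2}}{3}\right) + 368 = - \frac{22684}{9} + \frac{3104 i \sqrt{2}}{3}$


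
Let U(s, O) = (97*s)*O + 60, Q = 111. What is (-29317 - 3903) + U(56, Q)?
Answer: 569792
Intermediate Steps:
U(s, O) = 60 + 97*O*s (U(s, O) = 97*O*s + 60 = 60 + 97*O*s)
(-29317 - 3903) + U(56, Q) = (-29317 - 3903) + (60 + 97*111*56) = -33220 + (60 + 602952) = -33220 + 603012 = 569792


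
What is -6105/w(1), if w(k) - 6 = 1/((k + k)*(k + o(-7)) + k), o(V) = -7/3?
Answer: -10175/9 ≈ -1130.6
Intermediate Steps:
o(V) = -7/3 (o(V) = -7*1/3 = -7/3)
w(k) = 6 + 1/(k + 2*k*(-7/3 + k)) (w(k) = 6 + 1/((k + k)*(k - 7/3) + k) = 6 + 1/((2*k)*(-7/3 + k) + k) = 6 + 1/(2*k*(-7/3 + k) + k) = 6 + 1/(k + 2*k*(-7/3 + k)))
-6105/w(1) = -6105*(-11 + 6*1)/(3*(1 - 22*1 + 12*1**2)) = -6105*(-11 + 6)/(3*(1 - 22 + 12*1)) = -6105*(-5/(3*(1 - 22 + 12))) = -6105/(3*1*(-1/5)*(-9)) = -6105/27/5 = -6105*5/27 = -10175/9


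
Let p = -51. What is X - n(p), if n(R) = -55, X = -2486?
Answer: -2431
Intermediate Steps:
X - n(p) = -2486 - 1*(-55) = -2486 + 55 = -2431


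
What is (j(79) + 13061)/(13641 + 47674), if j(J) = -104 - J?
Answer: 12878/61315 ≈ 0.21003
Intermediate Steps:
(j(79) + 13061)/(13641 + 47674) = ((-104 - 1*79) + 13061)/(13641 + 47674) = ((-104 - 79) + 13061)/61315 = (-183 + 13061)*(1/61315) = 12878*(1/61315) = 12878/61315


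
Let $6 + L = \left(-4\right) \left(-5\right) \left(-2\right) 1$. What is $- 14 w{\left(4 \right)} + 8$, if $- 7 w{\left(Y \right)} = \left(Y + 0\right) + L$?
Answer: $-76$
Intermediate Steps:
$L = -46$ ($L = -6 + \left(-4\right) \left(-5\right) \left(-2\right) 1 = -6 + 20 \left(-2\right) 1 = -6 - 40 = -46$)
$w{\left(Y \right)} = \frac{46}{7} - \frac{Y}{7}$ ($w{\left(Y \right)} = - \frac{\left(Y + 0\right) - 46}{7} = - \frac{Y - 46}{7} = - \frac{-46 + Y}{7} = \frac{46}{7} - \frac{Y}{7}$)
$- 14 w{\left(4 \right)} + 8 = - 14 \left(\frac{46}{7} - \frac{4}{7}\right) + 8 = \left(-14\right) 6 + 8 = -84 + 8 = -76$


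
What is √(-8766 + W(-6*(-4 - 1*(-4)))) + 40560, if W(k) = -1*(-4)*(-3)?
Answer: 40560 + I*√8778 ≈ 40560.0 + 93.691*I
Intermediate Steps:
W(k) = -12 (W(k) = 4*(-3) = -12)
√(-8766 + W(-6*(-4 - 1*(-4)))) + 40560 = √(-8766 - 12) + 40560 = √(-8778) + 40560 = I*√8778 + 40560 = 40560 + I*√8778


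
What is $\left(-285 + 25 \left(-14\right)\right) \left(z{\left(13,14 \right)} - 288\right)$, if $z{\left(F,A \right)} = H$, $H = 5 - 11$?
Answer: $186690$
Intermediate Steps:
$H = -6$
$z{\left(F,A \right)} = -6$
$\left(-285 + 25 \left(-14\right)\right) \left(z{\left(13,14 \right)} - 288\right) = \left(-285 + 25 \left(-14\right)\right) \left(-6 - 288\right) = \left(-285 - 350\right) \left(-294\right) = \left(-635\right) \left(-294\right) = 186690$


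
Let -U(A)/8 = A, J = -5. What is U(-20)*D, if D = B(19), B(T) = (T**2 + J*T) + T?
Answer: 45600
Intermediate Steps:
U(A) = -8*A
B(T) = T**2 - 4*T (B(T) = (T**2 - 5*T) + T = T**2 - 4*T)
D = 285 (D = 19*(-4 + 19) = 19*15 = 285)
U(-20)*D = -8*(-20)*285 = 160*285 = 45600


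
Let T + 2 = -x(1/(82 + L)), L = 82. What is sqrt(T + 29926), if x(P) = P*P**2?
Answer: 21*sqrt(12271466255)/13448 ≈ 172.99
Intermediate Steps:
x(P) = P**3
T = -8821889/4410944 (T = -2 - (1/(82 + 82))**3 = -2 - (1/164)**3 = -2 - 1*1/4410944 = -2 - 1/4410944 = -8821889/4410944 ≈ -2.0000)
sqrt(T + 29926) = sqrt(-8821889/4410944 + 29926) = sqrt(131993088255/4410944) = 21*sqrt(12271466255)/13448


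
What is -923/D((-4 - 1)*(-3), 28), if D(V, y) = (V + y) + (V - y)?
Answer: -923/30 ≈ -30.767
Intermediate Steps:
D(V, y) = 2*V
-923/D((-4 - 1)*(-3), 28) = -923*(-1/(6*(-4 - 1))) = -923/(2*(-5*(-3))) = -923/(2*15) = -923/30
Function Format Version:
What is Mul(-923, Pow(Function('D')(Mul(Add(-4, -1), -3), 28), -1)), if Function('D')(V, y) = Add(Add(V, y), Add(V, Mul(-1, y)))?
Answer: Rational(-923, 30) ≈ -30.767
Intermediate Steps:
Function('D')(V, y) = Mul(2, V)
Mul(-923, Pow(Function('D')(Mul(Add(-4, -1), -3), 28), -1)) = Mul(-923, Pow(Mul(2, Mul(Add(-4, -1), -3)), -1)) = Mul(-923, Pow(Mul(2, Mul(-5, -3)), -1)) = Mul(-923, Pow(Mul(2, 15), -1)) = Mul(-923, Pow(30, -1)) = Mul(-923, Rational(1, 30)) = Rational(-923, 30)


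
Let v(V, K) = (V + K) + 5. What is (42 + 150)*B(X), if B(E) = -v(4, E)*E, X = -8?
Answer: 1536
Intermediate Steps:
v(V, K) = 5 + K + V (v(V, K) = (K + V) + 5 = 5 + K + V)
B(E) = -E*(9 + E) (B(E) = -(5 + E + 4)*E = -(9 + E)*E = -E*(9 + E))
(42 + 150)*B(X) = (42 + 150)*(-1*(-8)*(9 - 8)) = 192*(-1*(-8)*1) = 192*8 = 1536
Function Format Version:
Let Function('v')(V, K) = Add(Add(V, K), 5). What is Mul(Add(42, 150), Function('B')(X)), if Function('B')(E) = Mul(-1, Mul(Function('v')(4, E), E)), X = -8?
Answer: 1536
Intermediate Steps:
Function('v')(V, K) = Add(5, K, V) (Function('v')(V, K) = Add(Add(K, V), 5) = Add(5, K, V))
Function('B')(E) = Mul(-1, E, Add(9, E)) (Function('B')(E) = Mul(-1, Mul(Add(5, E, 4), E)) = Mul(-1, Mul(Add(9, E), E)) = Mul(-1, Mul(E, Add(9, E))) = Mul(-1, E, Add(9, E)))
Mul(Add(42, 150), Function('B')(X)) = Mul(Add(42, 150), Mul(-1, -8, Add(9, -8))) = Mul(192, Mul(-1, -8, 1)) = Mul(192, 8) = 1536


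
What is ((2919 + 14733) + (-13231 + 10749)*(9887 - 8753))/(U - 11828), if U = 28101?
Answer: -2796936/16273 ≈ -171.88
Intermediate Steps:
((2919 + 14733) + (-13231 + 10749)*(9887 - 8753))/(U - 11828) = ((2919 + 14733) + (-13231 + 10749)*(9887 - 8753))/(28101 - 11828) = (17652 - 2482*1134)/16273 = (17652 - 2814588)*(1/16273) = -2796936*1/16273 = -2796936/16273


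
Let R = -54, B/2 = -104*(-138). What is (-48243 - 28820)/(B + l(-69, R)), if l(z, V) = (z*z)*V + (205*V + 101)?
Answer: 77063/239359 ≈ 0.32196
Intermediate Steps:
B = 28704 (B = 2*(-104*(-138)) = 2*14352 = 28704)
l(z, V) = 101 + 205*V + V*z² (l(z, V) = z²*V + (101 + 205*V) = V*z² + (101 + 205*V) = 101 + 205*V + V*z²)
(-48243 - 28820)/(B + l(-69, R)) = (-48243 - 28820)/(28704 + (101 + 205*(-54) - 54*(-69)²)) = -77063/(28704 + (101 - 11070 - 54*4761)) = -77063/(28704 + (101 - 11070 - 257094)) = -77063/(28704 - 268063) = -77063/(-239359) = -77063*(-1/239359) = 77063/239359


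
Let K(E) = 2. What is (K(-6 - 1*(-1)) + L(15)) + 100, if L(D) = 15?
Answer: 117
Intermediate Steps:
(K(-6 - 1*(-1)) + L(15)) + 100 = (2 + 15) + 100 = 17 + 100 = 117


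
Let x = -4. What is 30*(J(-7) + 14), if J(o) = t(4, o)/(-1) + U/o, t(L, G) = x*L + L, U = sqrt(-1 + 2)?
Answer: 5430/7 ≈ 775.71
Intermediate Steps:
U = 1 (U = sqrt(1) = 1)
t(L, G) = -3*L (t(L, G) = -4*L + L = -3*L)
J(o) = 12 + 1/o (J(o) = -3*4/(-1) + 1/o = -12*(-1) + 1/o = 12 + 1/o)
30*(J(-7) + 14) = 30*((12 + 1/(-7)) + 14) = 30*((12 - 1/7) + 14) = 30*(83/7 + 14) = 30*(181/7) = 5430/7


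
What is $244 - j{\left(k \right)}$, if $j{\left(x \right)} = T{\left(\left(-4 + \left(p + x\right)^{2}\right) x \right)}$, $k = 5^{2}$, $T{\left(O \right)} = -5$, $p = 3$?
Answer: $249$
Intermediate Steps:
$k = 25$
$j{\left(x \right)} = -5$
$244 - j{\left(k \right)} = 244 - -5 = 244 + 5 = 249$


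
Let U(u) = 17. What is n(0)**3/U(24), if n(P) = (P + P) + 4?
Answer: 64/17 ≈ 3.7647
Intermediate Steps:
n(P) = 4 + 2*P (n(P) = 2*P + 4 = 4 + 2*P)
n(0)**3/U(24) = (4 + 2*0)**3/17 = (4 + 0)**3*(1/17) = 4**3*(1/17) = 64*(1/17) = 64/17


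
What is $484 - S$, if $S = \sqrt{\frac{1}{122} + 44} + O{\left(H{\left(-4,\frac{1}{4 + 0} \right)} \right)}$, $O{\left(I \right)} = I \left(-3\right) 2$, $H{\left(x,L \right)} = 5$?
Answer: $514 - \frac{\sqrt{655018}}{122} \approx 507.37$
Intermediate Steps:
$O{\left(I \right)} = - 6 I$ ($O{\left(I \right)} = - 3 I 2 = - 6 I$)
$S = -30 + \frac{\sqrt{655018}}{122}$ ($S = \sqrt{\frac{1}{122} + 44} - 30 = \sqrt{\frac{5369}{122}} - 30 = \frac{\sqrt{655018}}{122} - 30 = -30 + \frac{\sqrt{655018}}{122} \approx -23.366$)
$484 - S = 484 - \left(-30 + \frac{\sqrt{655018}}{122}\right) = 484 + \left(30 - \frac{\sqrt{655018}}{122}\right) = 514 - \frac{\sqrt{655018}}{122}$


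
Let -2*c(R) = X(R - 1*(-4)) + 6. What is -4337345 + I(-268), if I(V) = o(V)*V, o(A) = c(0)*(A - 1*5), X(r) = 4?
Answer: -4703165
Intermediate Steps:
c(R) = -5 (c(R) = -(4 + 6)/2 = -½*10 = -5)
o(A) = 25 - 5*A (o(A) = -5*(A - 1*5) = -5*(A - 5) = -5*(-5 + A) = 25 - 5*A)
I(V) = V*(25 - 5*V) (I(V) = (25 - 5*V)*V = V*(25 - 5*V))
-4337345 + I(-268) = -4337345 + 5*(-268)*(5 - 1*(-268)) = -4337345 + 5*(-268)*(5 + 268) = -4337345 + 5*(-268)*273 = -4337345 - 365820 = -4703165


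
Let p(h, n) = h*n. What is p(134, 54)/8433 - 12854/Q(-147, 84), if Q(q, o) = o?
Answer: -5988331/39354 ≈ -152.17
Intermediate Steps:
p(134, 54)/8433 - 12854/Q(-147, 84) = (134*54)/8433 - 12854/84 = 7236*(1/8433) - 12854*1/84 = 804/937 - 6427/42 = -5988331/39354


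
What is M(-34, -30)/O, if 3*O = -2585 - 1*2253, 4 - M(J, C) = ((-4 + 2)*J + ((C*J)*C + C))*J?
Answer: 38016/59 ≈ 644.34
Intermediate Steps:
M(J, C) = 4 - J*(C - 2*J + J*C²) (M(J, C) = 4 - ((-4 + 2)*J + ((C*J)*C + C))*J = 4 - (-2*J + (J*C² + C))*J = 4 - (-2*J + (C + J*C²))*J = 4 - (C - 2*J + J*C²)*J = 4 - J*(C - 2*J + J*C²))
O = -4838/3 (O = (-2585 - 1*2253)/3 = (-2585 - 2253)/3 = (⅓)*(-4838) = -4838/3 ≈ -1612.7)
M(-34, -30)/O = (4 + 2*(-34)² - 1*(-30)*(-34) - 1*(-30)²*(-34)²)/(-4838/3) = (4 + 2*1156 - 1020 - 1*900*1156)*(-3/4838) = (4 + 2312 - 1020 - 1040400)*(-3/4838) = -1039104*(-3/4838) = 38016/59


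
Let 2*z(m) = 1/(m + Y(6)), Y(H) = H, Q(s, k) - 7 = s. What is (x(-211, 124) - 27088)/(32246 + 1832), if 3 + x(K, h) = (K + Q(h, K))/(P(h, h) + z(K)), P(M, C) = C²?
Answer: -170786004269/214833130402 ≈ -0.79497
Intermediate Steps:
Q(s, k) = 7 + s
z(m) = 1/(2*(6 + m)) (z(m) = 1/(2*(m + 6)) = 1/(2*(6 + m)))
x(K, h) = -3 + (7 + K + h)/(h² + 1/(2*(6 + K))) (x(K, h) = -3 + (K + (7 + h))/(h² + 1/(2*(6 + K))) = -3 + (7 + K + h)/(h² + 1/(2*(6 + K))))
(x(-211, 124) - 27088)/(32246 + 1832) = ((-3 + 2*(6 - 211)*(7 - 211 + 124 - 3*124²))/(1 + 2*124²*(6 - 211)) - 27088)/(32246 + 1832) = ((-3 + 2*(-205)*(7 - 211 + 124 - 3*15376))/(1 + 2*15376*(-205)) - 27088)/34078 = ((-3 + 2*(-205)*(7 - 211 + 124 - 46128))/(1 - 6304160) - 27088)*(1/34078) = ((-3 + 2*(-205)*(-46208))/(-6304159) - 27088)*(1/34078) = (-(-3 + 18945280)/6304159 - 27088)*(1/34078) = (-1/6304159*18945277 - 27088)*(1/34078) = (-18945277/6304159 - 27088)*(1/34078) = -170786004269/6304159*1/34078 = -170786004269/214833130402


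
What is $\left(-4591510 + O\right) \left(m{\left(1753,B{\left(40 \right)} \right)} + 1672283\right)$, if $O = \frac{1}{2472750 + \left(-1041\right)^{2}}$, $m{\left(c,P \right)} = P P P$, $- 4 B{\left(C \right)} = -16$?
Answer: $- \frac{9102801290387476241}{1185477} \approx -7.6786 \cdot 10^{12}$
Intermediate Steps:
$B{\left(C \right)} = 4$ ($B{\left(C \right)} = \left(- \frac{1}{4}\right) \left(-16\right) = 4$)
$m{\left(c,P \right)} = P^{3}$ ($m{\left(c,P \right)} = P^{2} P = P^{3}$)
$O = \frac{1}{3556431}$ ($O = \frac{1}{2472750 + 1083681} = \frac{1}{3556431} \approx 2.8118 \cdot 10^{-7}$)
$\left(-4591510 + O\right) \left(m{\left(1753,B{\left(40 \right)} \right)} + 1672283\right) = \left(-4591510 + \frac{1}{3556431}\right) \left(4^{3} + 1672283\right) = - \frac{16329388500809 \left(64 + 1672283\right)}{3556431} = \left(- \frac{16329388500809}{3556431}\right) 1672347 = - \frac{9102801290387476241}{1185477}$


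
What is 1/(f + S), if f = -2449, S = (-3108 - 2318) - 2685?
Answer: -1/10560 ≈ -9.4697e-5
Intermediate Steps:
S = -8111 (S = -5426 - 2685 = -8111)
1/(f + S) = 1/(-2449 - 8111) = 1/(-10560) = -1/10560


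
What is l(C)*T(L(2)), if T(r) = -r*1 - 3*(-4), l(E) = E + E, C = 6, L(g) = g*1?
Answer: 120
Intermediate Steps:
L(g) = g
l(E) = 2*E
T(r) = 12 - r (T(r) = -r + 12 = 12 - r)
l(C)*T(L(2)) = (2*6)*(12 - 1*2) = 12*(12 - 2) = 12*10 = 120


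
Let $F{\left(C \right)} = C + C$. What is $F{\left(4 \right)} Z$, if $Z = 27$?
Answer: $216$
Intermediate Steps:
$F{\left(C \right)} = 2 C$
$F{\left(4 \right)} Z = 2 \cdot 4 \cdot 27 = 8 \cdot 27 = 216$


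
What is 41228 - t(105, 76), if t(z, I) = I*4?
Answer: 40924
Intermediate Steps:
t(z, I) = 4*I
41228 - t(105, 76) = 41228 - 4*76 = 41228 - 1*304 = 41228 - 304 = 40924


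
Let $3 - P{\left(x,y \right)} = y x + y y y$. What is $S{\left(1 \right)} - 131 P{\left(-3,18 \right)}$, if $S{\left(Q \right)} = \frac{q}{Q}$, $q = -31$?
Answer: $756494$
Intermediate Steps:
$S{\left(Q \right)} = - \frac{31}{Q}$
$P{\left(x,y \right)} = 3 - y^{3} - x y$ ($P{\left(x,y \right)} = 3 - \left(y x + y y y\right) = 3 - \left(x y + y^{2} y\right) = 3 - \left(x y + y^{3}\right) = 3 - \left(y^{3} + x y\right) = 3 - y^{3} - x y$)
$S{\left(1 \right)} - 131 P{\left(-3,18 \right)} = - \frac{31}{1} - 131 \left(3 - 18^{3} - \left(-3\right) 18\right) = \left(-31\right) 1 - 131 \left(3 - 5832 + 54\right) = -31 - 131 \left(3 - 5832 + 54\right) = -31 - -756525 = -31 + 756525 = 756494$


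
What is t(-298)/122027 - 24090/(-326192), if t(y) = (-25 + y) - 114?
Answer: 1398542263/19902115592 ≈ 0.070271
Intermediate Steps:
t(y) = -139 + y
t(-298)/122027 - 24090/(-326192) = (-139 - 298)/122027 - 24090/(-326192) = -437*1/122027 - 24090*(-1/326192) = -437/122027 + 12045/163096 = 1398542263/19902115592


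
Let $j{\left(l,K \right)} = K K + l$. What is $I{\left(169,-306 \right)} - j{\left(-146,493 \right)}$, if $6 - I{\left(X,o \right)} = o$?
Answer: $-242591$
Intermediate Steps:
$I{\left(X,o \right)} = 6 - o$
$j{\left(l,K \right)} = l + K^{2}$ ($j{\left(l,K \right)} = K^{2} + l = l + K^{2}$)
$I{\left(169,-306 \right)} - j{\left(-146,493 \right)} = \left(6 - -306\right) - \left(-146 + 493^{2}\right) = \left(6 + 306\right) - \left(-146 + 243049\right) = 312 - 242903 = -242591$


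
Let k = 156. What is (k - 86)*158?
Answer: 11060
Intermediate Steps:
(k - 86)*158 = (156 - 86)*158 = 70*158 = 11060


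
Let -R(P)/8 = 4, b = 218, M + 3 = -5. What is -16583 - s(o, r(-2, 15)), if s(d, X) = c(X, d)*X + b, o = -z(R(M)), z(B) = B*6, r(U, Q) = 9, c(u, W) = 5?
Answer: -16846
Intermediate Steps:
M = -8 (M = -3 - 5 = -8)
R(P) = -32 (R(P) = -8*4 = -32)
z(B) = 6*B
o = 192 (o = -6*(-32) = -1*(-192) = 192)
s(d, X) = 218 + 5*X (s(d, X) = 5*X + 218 = 218 + 5*X)
-16583 - s(o, r(-2, 15)) = -16583 - (218 + 5*9) = -16583 - (218 + 45) = -16583 - 1*263 = -16583 - 263 = -16846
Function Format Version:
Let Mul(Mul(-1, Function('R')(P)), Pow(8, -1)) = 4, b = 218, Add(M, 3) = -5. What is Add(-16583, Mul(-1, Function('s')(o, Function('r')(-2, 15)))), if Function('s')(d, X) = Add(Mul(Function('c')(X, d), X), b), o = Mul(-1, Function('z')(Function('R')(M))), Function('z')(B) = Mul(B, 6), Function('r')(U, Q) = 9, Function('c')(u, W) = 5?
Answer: -16846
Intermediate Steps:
M = -8 (M = Add(-3, -5) = -8)
Function('R')(P) = -32 (Function('R')(P) = Mul(-8, 4) = -32)
Function('z')(B) = Mul(6, B)
o = 192 (o = Mul(-1, Mul(6, -32)) = Mul(-1, -192) = 192)
Function('s')(d, X) = Add(218, Mul(5, X)) (Function('s')(d, X) = Add(Mul(5, X), 218) = Add(218, Mul(5, X)))
Add(-16583, Mul(-1, Function('s')(o, Function('r')(-2, 15)))) = Add(-16583, Mul(-1, Add(218, Mul(5, 9)))) = Add(-16583, Mul(-1, Add(218, 45))) = Add(-16583, Mul(-1, 263)) = Add(-16583, -263) = -16846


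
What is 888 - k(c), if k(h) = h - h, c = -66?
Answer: 888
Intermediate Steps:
k(h) = 0
888 - k(c) = 888 - 1*0 = 888 + 0 = 888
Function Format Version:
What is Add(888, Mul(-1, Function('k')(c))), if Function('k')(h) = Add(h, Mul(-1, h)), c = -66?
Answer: 888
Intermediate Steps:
Function('k')(h) = 0
Add(888, Mul(-1, Function('k')(c))) = Add(888, Mul(-1, 0)) = Add(888, 0) = 888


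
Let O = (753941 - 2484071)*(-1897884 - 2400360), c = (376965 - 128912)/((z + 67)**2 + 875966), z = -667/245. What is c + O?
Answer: 392855474545317088326205/52827858654 ≈ 7.4365e+12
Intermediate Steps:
z = -667/245 (z = -667*1/245 = -667/245 ≈ -2.7225)
c = 14889381325/52827858654 (c = (376965 - 128912)/((-667/245 + 67)**2 + 875966) = 248053/((15748/245)**2 + 875966) = 248053/(247999504/60025 + 875966) = 248053/(52827858654/60025) = 248053*(60025/52827858654) = 14889381325/52827858654 ≈ 0.28185)
O = 7436520891720 (O = -1730130*(-4298244) = 7436520891720)
c + O = 14889381325/52827858654 + 7436520891720 = 392855474545317088326205/52827858654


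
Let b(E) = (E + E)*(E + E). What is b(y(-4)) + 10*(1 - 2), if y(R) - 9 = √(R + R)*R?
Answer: -198 - 576*I*√2 ≈ -198.0 - 814.59*I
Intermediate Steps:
y(R) = 9 + √2*R^(3/2) (y(R) = 9 + √(R + R)*R = 9 + √(2*R)*R = 9 + (√2*√R)*R = 9 + √2*R^(3/2))
b(E) = 4*E² (b(E) = (2*E)*(2*E) = 4*E²)
b(y(-4)) + 10*(1 - 2) = 4*(9 + √2*(-4)^(3/2))² + 10*(1 - 2) = 4*(9 + √2*(-8*I))² + 10*(-1) = 4*(9 - 8*I*√2)² - 10 = -10 + 4*(9 - 8*I*√2)²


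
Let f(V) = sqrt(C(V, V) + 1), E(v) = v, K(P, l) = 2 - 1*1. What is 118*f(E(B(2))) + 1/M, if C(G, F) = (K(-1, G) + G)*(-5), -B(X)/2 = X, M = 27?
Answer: 12745/27 ≈ 472.04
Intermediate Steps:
K(P, l) = 1 (K(P, l) = 2 - 1 = 1)
B(X) = -2*X
C(G, F) = -5 - 5*G (C(G, F) = (1 + G)*(-5) = -5 - 5*G)
f(V) = sqrt(-4 - 5*V) (f(V) = sqrt((-5 - 5*V) + 1) = sqrt(-4 - 5*V))
118*f(E(B(2))) + 1/M = 118*sqrt(-4 - (-10)*2) + 1/27 = 118*sqrt(-4 - 5*(-4)) + 1/27 = 118*sqrt(-4 + 20) + 1/27 = 118*sqrt(16) + 1/27 = 118*4 + 1/27 = 472 + 1/27 = 12745/27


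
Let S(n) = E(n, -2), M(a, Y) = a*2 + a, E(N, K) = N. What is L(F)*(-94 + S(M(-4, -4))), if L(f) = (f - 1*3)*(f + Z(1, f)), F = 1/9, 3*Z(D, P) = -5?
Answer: -38584/81 ≈ -476.35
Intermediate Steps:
Z(D, P) = -5/3 (Z(D, P) = (1/3)*(-5) = -5/3)
F = 1/9 ≈ 0.11111
M(a, Y) = 3*a (M(a, Y) = 2*a + a = 3*a)
S(n) = n
L(f) = (-3 + f)*(-5/3 + f) (L(f) = (f - 1*3)*(f - 5/3) = (f - 3)*(-5/3 + f) = (-3 + f)*(-5/3 + f))
L(F)*(-94 + S(M(-4, -4))) = (5 + (1/9)**2 - 14/3*1/9)*(-94 + 3*(-4)) = (5 + 1/81 - 14/27)*(-94 - 12) = (364/81)*(-106) = -38584/81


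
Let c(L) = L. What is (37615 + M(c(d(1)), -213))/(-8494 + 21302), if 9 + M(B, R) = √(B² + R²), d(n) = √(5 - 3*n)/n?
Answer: 18803/6404 + √45371/12808 ≈ 2.9528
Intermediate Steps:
d(n) = √(5 - 3*n)/n
M(B, R) = -9 + √(B² + R²)
(37615 + M(c(d(1)), -213))/(-8494 + 21302) = (37615 + (-9 + √((√(5 - 3*1)/1)² + (-213)²)))/(-8494 + 21302) = (37615 + (-9 + √((1*√(5 - 3))² + 45369)))/12808 = (37615 + (-9 + √((1*√2)² + 45369)))*(1/12808) = (37615 + (-9 + √((√2)² + 45369)))*(1/12808) = (37615 + (-9 + √(2 + 45369)))*(1/12808) = (37615 + (-9 + √45371))*(1/12808) = (37606 + √45371)*(1/12808) = 18803/6404 + √45371/12808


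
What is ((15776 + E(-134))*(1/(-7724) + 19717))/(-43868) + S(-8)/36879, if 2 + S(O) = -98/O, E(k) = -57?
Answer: -8025912981929789/1135995343248 ≈ -7065.1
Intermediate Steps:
S(O) = -2 - 98/O
((15776 + E(-134))*(1/(-7724) + 19717))/(-43868) + S(-8)/36879 = ((15776 - 57)*(1/(-7724) + 19717))/(-43868) + (-2 - 98/(-8))/36879 = (15719*(-1/7724 + 19717))*(-1/43868) + (-2 - 98*(-⅛))*(1/36879) = (15719*(152294107/7724))*(-1/43868) + (-2 + 49/4)*(1/36879) = (2393911067933/7724)*(-1/43868) + (41/4)*(1/36879) = -217628278903/30803312 + 41/147516 = -8025912981929789/1135995343248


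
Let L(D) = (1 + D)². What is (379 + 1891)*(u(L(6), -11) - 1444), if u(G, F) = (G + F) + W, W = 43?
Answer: -3094010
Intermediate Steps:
u(G, F) = 43 + F + G (u(G, F) = (G + F) + 43 = (F + G) + 43 = 43 + F + G)
(379 + 1891)*(u(L(6), -11) - 1444) = (379 + 1891)*((43 - 11 + (1 + 6)²) - 1444) = 2270*((43 - 11 + 7²) - 1444) = 2270*((43 - 11 + 49) - 1444) = 2270*(81 - 1444) = 2270*(-1363) = -3094010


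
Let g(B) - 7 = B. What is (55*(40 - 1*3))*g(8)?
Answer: 30525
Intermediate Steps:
g(B) = 7 + B
(55*(40 - 1*3))*g(8) = (55*(40 - 1*3))*(7 + 8) = (55*(40 - 3))*15 = (55*37)*15 = 2035*15 = 30525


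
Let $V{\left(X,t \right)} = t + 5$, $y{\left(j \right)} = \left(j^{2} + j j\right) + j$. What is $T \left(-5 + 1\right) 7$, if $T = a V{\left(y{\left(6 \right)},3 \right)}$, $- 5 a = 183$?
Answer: $\frac{40992}{5} \approx 8198.4$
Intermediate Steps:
$a = - \frac{183}{5}$ ($a = \left(- \frac{1}{5}\right) 183 = - \frac{183}{5} \approx -36.6$)
$y{\left(j \right)} = j + 2 j^{2}$ ($y{\left(j \right)} = \left(j^{2} + j^{2}\right) + j = 2 j^{2} + j = j + 2 j^{2}$)
$V{\left(X,t \right)} = 5 + t$
$T = - \frac{1464}{5}$ ($T = - \frac{183 \left(5 + 3\right)}{5} = \left(- \frac{183}{5}\right) 8 = - \frac{1464}{5} \approx -292.8$)
$T \left(-5 + 1\right) 7 = - \frac{1464 \left(-5 + 1\right) 7}{5} = - \frac{1464 \left(\left(-4\right) 7\right)}{5} = \left(- \frac{1464}{5}\right) \left(-28\right) = \frac{40992}{5}$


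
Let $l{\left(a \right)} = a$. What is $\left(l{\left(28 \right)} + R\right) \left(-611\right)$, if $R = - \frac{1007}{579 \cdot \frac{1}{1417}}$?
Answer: $\frac{861941977}{579} \approx 1.4887 \cdot 10^{6}$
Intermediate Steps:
$R = - \frac{1426919}{579}$ ($R = - \frac{1007}{579 \cdot \frac{1}{1417}} = - \frac{1007}{\frac{579}{1417}} = \left(-1007\right) \frac{1417}{579} = - \frac{1426919}{579} \approx -2464.5$)
$\left(l{\left(28 \right)} + R\right) \left(-611\right) = \left(28 - \frac{1426919}{579}\right) \left(-611\right) = \left(- \frac{1410707}{579}\right) \left(-611\right) = \frac{861941977}{579}$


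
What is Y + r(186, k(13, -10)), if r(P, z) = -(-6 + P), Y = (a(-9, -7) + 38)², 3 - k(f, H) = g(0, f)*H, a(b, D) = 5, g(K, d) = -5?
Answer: 1669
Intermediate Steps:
k(f, H) = 3 + 5*H (k(f, H) = 3 - (-5)*H = 3 + 5*H)
Y = 1849 (Y = (5 + 38)² = 43² = 1849)
r(P, z) = 6 - P
Y + r(186, k(13, -10)) = 1849 + (6 - 1*186) = 1849 + (6 - 186) = 1849 - 180 = 1669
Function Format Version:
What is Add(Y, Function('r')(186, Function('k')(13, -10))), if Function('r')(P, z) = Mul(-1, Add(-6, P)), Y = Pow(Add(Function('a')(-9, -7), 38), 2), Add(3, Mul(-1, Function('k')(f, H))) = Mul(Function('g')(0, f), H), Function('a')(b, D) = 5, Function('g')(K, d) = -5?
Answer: 1669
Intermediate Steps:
Function('k')(f, H) = Add(3, Mul(5, H)) (Function('k')(f, H) = Add(3, Mul(-1, Mul(-5, H))) = Add(3, Mul(5, H)))
Y = 1849 (Y = Pow(Add(5, 38), 2) = Pow(43, 2) = 1849)
Function('r')(P, z) = Add(6, Mul(-1, P))
Add(Y, Function('r')(186, Function('k')(13, -10))) = Add(1849, Add(6, Mul(-1, 186))) = Add(1849, Add(6, -186)) = Add(1849, -180) = 1669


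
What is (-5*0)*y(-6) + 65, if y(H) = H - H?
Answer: 65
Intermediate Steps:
y(H) = 0
(-5*0)*y(-6) + 65 = -5*0*0 + 65 = 0*0 + 65 = 0 + 65 = 65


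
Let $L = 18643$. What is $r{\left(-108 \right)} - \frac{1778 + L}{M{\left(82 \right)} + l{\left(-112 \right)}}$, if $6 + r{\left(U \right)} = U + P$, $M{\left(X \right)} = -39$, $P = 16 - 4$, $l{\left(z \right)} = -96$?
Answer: $\frac{739}{15} \approx 49.267$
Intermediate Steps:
$P = 12$
$r{\left(U \right)} = 6 + U$ ($r{\left(U \right)} = -6 + \left(U + 12\right) = -6 + \left(12 + U\right) = 6 + U$)
$r{\left(-108 \right)} - \frac{1778 + L}{M{\left(82 \right)} + l{\left(-112 \right)}} = \left(6 - 108\right) - \frac{1778 + 18643}{-39 - 96} = -102 - \frac{20421}{-135} = -102 - 20421 \left(- \frac{1}{135}\right) = -102 - - \frac{2269}{15} = -102 + \frac{2269}{15} = \frac{739}{15}$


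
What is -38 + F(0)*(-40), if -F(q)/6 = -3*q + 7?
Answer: 1642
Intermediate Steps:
F(q) = -42 + 18*q (F(q) = -6*(-3*q + 7) = -6*(7 - 3*q) = -42 + 18*q)
-38 + F(0)*(-40) = -38 + (-42 + 18*0)*(-40) = -38 + (-42 + 0)*(-40) = -38 - 42*(-40) = -38 + 1680 = 1642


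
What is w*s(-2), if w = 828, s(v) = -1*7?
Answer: -5796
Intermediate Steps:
s(v) = -7
w*s(-2) = 828*(-7) = -5796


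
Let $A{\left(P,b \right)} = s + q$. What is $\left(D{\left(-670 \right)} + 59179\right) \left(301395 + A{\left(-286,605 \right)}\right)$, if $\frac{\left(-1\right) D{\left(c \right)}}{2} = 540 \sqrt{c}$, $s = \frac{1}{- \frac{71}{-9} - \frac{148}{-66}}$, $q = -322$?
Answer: $\frac{17870656522922}{1003} - \frac{326134423440 i \sqrt{670}}{1003} \approx 1.7817 \cdot 10^{10} - 8.4165 \cdot 10^{9} i$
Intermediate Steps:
$s = \frac{99}{1003}$ ($s = \frac{1}{\left(-71\right) \left(- \frac{1}{9}\right) - - \frac{74}{33}} = \frac{1}{\frac{71}{9} + \frac{74}{33}} = \frac{1}{\frac{1003}{99}} = \frac{99}{1003} \approx 0.098704$)
$D{\left(c \right)} = - 1080 \sqrt{c}$ ($D{\left(c \right)} = - 2 \cdot 540 \sqrt{c} = - 1080 \sqrt{c}$)
$A{\left(P,b \right)} = - \frac{322867}{1003}$ ($A{\left(P,b \right)} = \frac{99}{1003} - 322 = - \frac{322867}{1003}$)
$\left(D{\left(-670 \right)} + 59179\right) \left(301395 + A{\left(-286,605 \right)}\right) = \left(- 1080 \sqrt{-670} + 59179\right) \left(301395 - \frac{322867}{1003}\right) = \left(- 1080 i \sqrt{670} + 59179\right) \frac{301976318}{1003} = \left(59179 - 1080 i \sqrt{670}\right) \frac{301976318}{1003} = \frac{17870656522922}{1003} - \frac{326134423440 i \sqrt{670}}{1003}$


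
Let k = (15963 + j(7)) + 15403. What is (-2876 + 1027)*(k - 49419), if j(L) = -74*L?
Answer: 34337779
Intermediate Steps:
k = 30848 (k = (15963 - 74*7) + 15403 = (15963 - 518) + 15403 = 15445 + 15403 = 30848)
(-2876 + 1027)*(k - 49419) = (-2876 + 1027)*(30848 - 49419) = -1849*(-18571) = 34337779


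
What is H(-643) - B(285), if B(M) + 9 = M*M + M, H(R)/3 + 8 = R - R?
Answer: -81525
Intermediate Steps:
H(R) = -24 (H(R) = -24 + 3*(R - R) = -24 + 3*0 = -24 + 0 = -24)
B(M) = -9 + M + M**2 (B(M) = -9 + (M*M + M) = -9 + (M**2 + M) = -9 + (M + M**2) = -9 + M + M**2)
H(-643) - B(285) = -24 - (-9 + 285 + 285**2) = -24 - (-9 + 285 + 81225) = -24 - 1*81501 = -24 - 81501 = -81525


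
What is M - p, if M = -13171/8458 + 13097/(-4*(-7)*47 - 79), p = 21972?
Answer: -229788578813/10462546 ≈ -21963.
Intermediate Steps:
M = 94481899/10462546 (M = -13171*1/8458 + 13097/(28*47 - 79) = -13171/8458 + 13097/(1316 - 79) = -13171/8458 + 13097/1237 = 94481899/10462546 ≈ 9.0305)
M - p = 94481899/10462546 - 1*21972 = 94481899/10462546 - 21972 = -229788578813/10462546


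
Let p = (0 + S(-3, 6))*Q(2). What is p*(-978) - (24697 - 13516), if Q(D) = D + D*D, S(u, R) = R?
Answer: -46389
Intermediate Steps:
Q(D) = D + D²
p = 36 (p = (0 + 6)*(2*(1 + 2)) = 6*(2*3) = 6*6 = 36)
p*(-978) - (24697 - 13516) = 36*(-978) - (24697 - 13516) = -35208 - 1*11181 = -35208 - 11181 = -46389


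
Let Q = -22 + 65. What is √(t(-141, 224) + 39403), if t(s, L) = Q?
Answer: 11*√326 ≈ 198.61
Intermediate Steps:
Q = 43
t(s, L) = 43
√(t(-141, 224) + 39403) = √(43 + 39403) = √39446 = 11*√326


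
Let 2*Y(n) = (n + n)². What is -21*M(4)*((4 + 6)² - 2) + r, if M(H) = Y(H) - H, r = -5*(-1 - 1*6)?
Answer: -57589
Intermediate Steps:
Y(n) = 2*n² (Y(n) = (n + n)²/2 = (2*n)²/2 = (4*n²)/2 = 2*n²)
r = 35 (r = -5*(-1 - 6) = -5*(-7) = 35)
M(H) = -H + 2*H² (M(H) = 2*H² - H = -H + 2*H²)
-21*M(4)*((4 + 6)² - 2) + r = -21*4*(-1 + 2*4)*((4 + 6)² - 2) + 35 = -21*4*(-1 + 8)*(10² - 2) + 35 = -21*4*7*(100 - 2) + 35 = -588*98 + 35 = -21*2744 + 35 = -57624 + 35 = -57589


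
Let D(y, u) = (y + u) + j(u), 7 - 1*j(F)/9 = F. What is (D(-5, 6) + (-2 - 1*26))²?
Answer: 324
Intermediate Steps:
j(F) = 63 - 9*F
D(y, u) = 63 + y - 8*u (D(y, u) = (y + u) + (63 - 9*u) = (u + y) + (63 - 9*u) = 63 + y - 8*u)
(D(-5, 6) + (-2 - 1*26))² = ((63 - 5 - 8*6) + (-2 - 1*26))² = ((63 - 5 - 48) + (-2 - 26))² = (10 - 28)² = (-18)² = 324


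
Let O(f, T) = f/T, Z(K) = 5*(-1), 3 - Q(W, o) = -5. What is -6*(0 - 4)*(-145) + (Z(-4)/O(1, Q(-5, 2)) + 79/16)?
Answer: -56241/16 ≈ -3515.1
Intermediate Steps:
Q(W, o) = 8 (Q(W, o) = 3 - 1*(-5) = 3 + 5 = 8)
Z(K) = -5
-6*(0 - 4)*(-145) + (Z(-4)/O(1, Q(-5, 2)) + 79/16) = -6*(0 - 4)*(-145) + (-5/(1/8) + 79/16) = -6*(-4)*(-145) + (-5/(1*(⅛)) + 79*(1/16)) = 24*(-145) + (-5/⅛ + 79/16) = -3480 + (-5*8 + 79/16) = -3480 + (-40 + 79/16) = -3480 - 561/16 = -56241/16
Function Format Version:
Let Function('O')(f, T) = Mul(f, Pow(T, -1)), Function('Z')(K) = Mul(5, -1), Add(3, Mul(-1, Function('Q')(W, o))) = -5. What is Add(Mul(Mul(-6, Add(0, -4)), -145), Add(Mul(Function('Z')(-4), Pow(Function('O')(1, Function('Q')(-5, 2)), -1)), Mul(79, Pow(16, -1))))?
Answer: Rational(-56241, 16) ≈ -3515.1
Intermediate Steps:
Function('Q')(W, o) = 8 (Function('Q')(W, o) = Add(3, Mul(-1, -5)) = Add(3, 5) = 8)
Function('Z')(K) = -5
Add(Mul(Mul(-6, Add(0, -4)), -145), Add(Mul(Function('Z')(-4), Pow(Function('O')(1, Function('Q')(-5, 2)), -1)), Mul(79, Pow(16, -1)))) = Add(Mul(Mul(-6, Add(0, -4)), -145), Add(Mul(-5, Pow(Mul(1, Pow(8, -1)), -1)), Mul(79, Pow(16, -1)))) = Add(Mul(Mul(-6, -4), -145), Add(Mul(-5, Pow(Mul(1, Rational(1, 8)), -1)), Mul(79, Rational(1, 16)))) = Add(Mul(24, -145), Add(Mul(-5, Pow(Rational(1, 8), -1)), Rational(79, 16))) = Add(-3480, Add(Mul(-5, 8), Rational(79, 16))) = Add(-3480, Add(-40, Rational(79, 16))) = Add(-3480, Rational(-561, 16)) = Rational(-56241, 16)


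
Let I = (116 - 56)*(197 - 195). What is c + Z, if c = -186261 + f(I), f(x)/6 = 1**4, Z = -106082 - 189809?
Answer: -482146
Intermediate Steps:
I = 120 (I = 60*2 = 120)
Z = -295891
f(x) = 6 (f(x) = 6*1**4 = 6*1 = 6)
c = -186255 (c = -186261 + 6 = -186255)
c + Z = -186255 - 295891 = -482146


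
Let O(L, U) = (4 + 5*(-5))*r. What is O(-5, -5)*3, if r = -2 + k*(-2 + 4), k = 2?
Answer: -126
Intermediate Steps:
r = 2 (r = -2 + 2*(-2 + 4) = -2 + 2*2 = -2 + 4 = 2)
O(L, U) = -42 (O(L, U) = (4 + 5*(-5))*2 = (4 - 25)*2 = -21*2 = -42)
O(-5, -5)*3 = -42*3 = -126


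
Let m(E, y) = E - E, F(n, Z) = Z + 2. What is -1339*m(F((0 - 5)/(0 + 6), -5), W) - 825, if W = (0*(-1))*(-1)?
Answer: -825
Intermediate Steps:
F(n, Z) = 2 + Z
W = 0 (W = 0*(-1) = 0)
m(E, y) = 0
-1339*m(F((0 - 5)/(0 + 6), -5), W) - 825 = -1339*0 - 825 = 0 - 825 = -825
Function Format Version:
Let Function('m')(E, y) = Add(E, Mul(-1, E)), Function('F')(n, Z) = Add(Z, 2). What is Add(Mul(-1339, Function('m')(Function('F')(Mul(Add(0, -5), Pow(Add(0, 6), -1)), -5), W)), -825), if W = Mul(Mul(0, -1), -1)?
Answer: -825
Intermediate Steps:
Function('F')(n, Z) = Add(2, Z)
W = 0 (W = Mul(0, -1) = 0)
Function('m')(E, y) = 0
Add(Mul(-1339, Function('m')(Function('F')(Mul(Add(0, -5), Pow(Add(0, 6), -1)), -5), W)), -825) = Add(Mul(-1339, 0), -825) = Add(0, -825) = -825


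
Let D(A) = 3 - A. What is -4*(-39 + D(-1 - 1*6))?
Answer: 116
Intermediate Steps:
-4*(-39 + D(-1 - 1*6)) = -4*(-39 + (3 - (-1 - 1*6))) = -4*(-39 + (3 - (-1 - 6))) = -4*(-39 + (3 - 1*(-7))) = -4*(-39 + (3 + 7)) = -4*(-39 + 10) = -4*(-29) = 116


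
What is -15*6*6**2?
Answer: -3240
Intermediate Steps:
-15*6*6**2 = -90*36 = -3240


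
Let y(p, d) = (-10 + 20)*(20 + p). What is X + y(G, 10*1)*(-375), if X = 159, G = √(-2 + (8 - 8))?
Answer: -74841 - 3750*I*√2 ≈ -74841.0 - 5303.3*I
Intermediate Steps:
G = I*√2 (G = √(-2 + 0) = √(-2) = I*√2 ≈ 1.4142*I)
y(p, d) = 200 + 10*p (y(p, d) = 10*(20 + p) = 200 + 10*p)
X + y(G, 10*1)*(-375) = 159 + (200 + 10*(I*√2))*(-375) = 159 + (200 + 10*I*√2)*(-375) = 159 + (-75000 - 3750*I*√2) = -74841 - 3750*I*√2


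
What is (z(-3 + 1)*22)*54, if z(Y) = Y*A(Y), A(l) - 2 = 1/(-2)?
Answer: -3564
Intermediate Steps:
A(l) = 3/2 (A(l) = 2 + 1/(-2) = 2 - ½ = 3/2)
z(Y) = 3*Y/2 (z(Y) = Y*(3/2) = 3*Y/2)
(z(-3 + 1)*22)*54 = ((3*(-3 + 1)/2)*22)*54 = (((3/2)*(-2))*22)*54 = -3*22*54 = -66*54 = -3564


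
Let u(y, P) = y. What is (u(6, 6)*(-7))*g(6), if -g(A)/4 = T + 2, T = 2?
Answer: 672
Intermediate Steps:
g(A) = -16 (g(A) = -4*(2 + 2) = -4*4 = -16)
(u(6, 6)*(-7))*g(6) = (6*(-7))*(-16) = -42*(-16) = 672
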